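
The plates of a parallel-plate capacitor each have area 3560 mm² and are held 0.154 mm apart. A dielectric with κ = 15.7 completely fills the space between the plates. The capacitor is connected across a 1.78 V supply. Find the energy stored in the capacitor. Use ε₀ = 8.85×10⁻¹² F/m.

U ≈ 5.09 nJ

A = 3560 mm² = 3.56×10⁻³ m².
C = κε₀A/d = 15.7 × 8.85×10⁻¹² × 3.56×10⁻³ / 1.54×10⁻⁴ = 3.21×10⁻⁹ F.
U = ½CV² = ½ × 3.21×10⁻⁹ × (1.78)² = 5.09×10⁻⁹ J.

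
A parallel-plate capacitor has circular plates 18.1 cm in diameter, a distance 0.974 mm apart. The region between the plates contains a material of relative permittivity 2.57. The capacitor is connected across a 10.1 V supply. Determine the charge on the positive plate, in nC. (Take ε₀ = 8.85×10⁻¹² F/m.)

A = π(18.1/2 cm)² = 2.57×10⁻² m².
C = κε₀A/d = 2.57 × 8.85×10⁻¹² × 2.57×10⁻² / 9.74×10⁻⁴ = 6.01×10⁻¹⁰ F.
Q = CV = 6.01×10⁻¹⁰ × 10.1 = 6.07×10⁻⁹ C.

Q ≈ 6.07 nC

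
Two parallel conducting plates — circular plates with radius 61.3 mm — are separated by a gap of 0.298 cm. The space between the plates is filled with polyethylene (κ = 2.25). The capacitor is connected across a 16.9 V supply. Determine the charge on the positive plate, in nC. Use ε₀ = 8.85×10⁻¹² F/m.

1.33 nC

A = π(61.3 mm)² = 1.18×10⁻² m².
C = κε₀A/d = 2.25 × 8.85×10⁻¹² × 1.18×10⁻² / 2.98×10⁻³ = 7.89×10⁻¹¹ F.
Q = CV = 7.89×10⁻¹¹ × 16.9 = 1.33×10⁻⁹ C.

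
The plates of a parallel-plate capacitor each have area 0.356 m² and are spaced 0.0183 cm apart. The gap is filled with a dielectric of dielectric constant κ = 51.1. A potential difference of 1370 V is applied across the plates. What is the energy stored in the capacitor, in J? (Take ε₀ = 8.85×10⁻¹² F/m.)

0.826 J

C = κε₀A/d = 51.1 × 8.85×10⁻¹² × 0.356 / 1.83×10⁻⁴ = 8.80×10⁻⁷ F.
U = ½CV² = ½ × 8.80×10⁻⁷ × (1370)² = 0.826 J.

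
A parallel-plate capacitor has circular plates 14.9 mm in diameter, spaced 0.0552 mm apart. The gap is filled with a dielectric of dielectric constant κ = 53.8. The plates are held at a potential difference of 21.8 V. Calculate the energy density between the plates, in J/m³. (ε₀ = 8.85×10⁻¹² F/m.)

37.1 J/m³

E = V/d = 21.8 / 5.52×10⁻⁵ = 3.95×10⁵ V/m.
u = ½κε₀E² = ½ × 53.8 × 8.85×10⁻¹² × (3.95×10⁵)² = 37.1 J/m³.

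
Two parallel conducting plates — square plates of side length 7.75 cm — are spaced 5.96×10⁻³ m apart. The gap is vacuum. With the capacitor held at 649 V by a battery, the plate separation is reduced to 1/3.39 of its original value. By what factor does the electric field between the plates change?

3.39

Battery connected ⇒ V is held fixed.
E = V/d, so E₂/E₁ = d₁/d₂ = 3.39.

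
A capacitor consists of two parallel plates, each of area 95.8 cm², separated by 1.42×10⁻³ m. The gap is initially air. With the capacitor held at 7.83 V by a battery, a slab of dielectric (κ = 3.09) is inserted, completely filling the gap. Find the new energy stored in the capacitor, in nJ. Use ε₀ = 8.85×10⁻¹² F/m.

A = 95.8 cm² = 9.58×10⁻³ m².
Initially C₁ = ε₀A/d = 8.85×10⁻¹² × 9.58×10⁻³ / 1.42×10⁻³ = 5.97×10⁻¹¹ F.
U₁ = 1.83×10⁻⁹ J.
Battery connected ⇒ V is held fixed. C₂ = 3.09 C₁ and U = ½CV², so U₂/U₁ = C₂/C₁ = 3.09.
U₂ = 3.09 × 1.83×10⁻⁹ = 5.66×10⁻⁹ J.

U ≈ 5.66 nJ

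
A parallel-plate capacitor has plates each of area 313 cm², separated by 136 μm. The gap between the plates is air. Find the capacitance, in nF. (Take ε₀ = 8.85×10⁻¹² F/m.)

A = 313 cm² = 3.13×10⁻² m².
C = ε₀A/d = 8.85×10⁻¹² × 3.13×10⁻² / 1.36×10⁻⁴ = 2.04×10⁻⁹ F.

2.04 nF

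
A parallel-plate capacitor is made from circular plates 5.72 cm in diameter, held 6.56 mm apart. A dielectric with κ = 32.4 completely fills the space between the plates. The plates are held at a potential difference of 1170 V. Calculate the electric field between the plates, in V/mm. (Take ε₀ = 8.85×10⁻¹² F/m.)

E = V/d = 1170 / 6.56×10⁻³ = 1.78×10⁵ V/m.

E ≈ 178 V/mm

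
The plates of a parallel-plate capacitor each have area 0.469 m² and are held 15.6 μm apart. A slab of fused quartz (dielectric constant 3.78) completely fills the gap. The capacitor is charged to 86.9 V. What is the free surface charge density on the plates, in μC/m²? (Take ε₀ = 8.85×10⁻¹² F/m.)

186 μC/m²

C = κε₀A/d = 3.78 × 8.85×10⁻¹² × 0.469 / 1.56×10⁻⁵ = 1.01×10⁻⁶ F.
σ = Q/A = CV/A = 1.01×10⁻⁶ × 86.9 / 0.469 = 1.86×10⁻⁴ C/m².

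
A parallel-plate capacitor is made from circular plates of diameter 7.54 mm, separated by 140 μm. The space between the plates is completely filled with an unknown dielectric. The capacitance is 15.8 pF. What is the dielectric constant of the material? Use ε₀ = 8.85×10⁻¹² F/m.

κ ≈ 5.60

A = π(7.54/2 mm)² = 4.47×10⁻⁵ m².
κ = Cd/(ε₀A) = 1.58×10⁻¹¹ × 1.40×10⁻⁴ / (8.85×10⁻¹² × 4.47×10⁻⁵) = 5.60.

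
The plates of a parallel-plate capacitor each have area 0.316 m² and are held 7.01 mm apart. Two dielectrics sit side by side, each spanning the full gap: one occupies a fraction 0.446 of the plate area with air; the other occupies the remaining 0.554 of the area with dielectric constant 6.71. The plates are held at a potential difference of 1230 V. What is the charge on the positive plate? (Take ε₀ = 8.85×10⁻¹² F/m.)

Q ≈ 2.04 μC

Side-by-side slabs ⇒ two capacitors in parallel, each spanning the full gap.
C₁ = κ₁ε₀A₁/d = 1.00 × 8.85×10⁻¹² × 0.141 / 7.01×10⁻³ = 1.78×10⁻¹⁰ F.
C₂ = κ₂ε₀A₂/d = 6.71 × 8.85×10⁻¹² × 0.175 / 7.01×10⁻³ = 1.48×10⁻⁹ F.
C = C₁ + C₂ = 1.66×10⁻⁹ F.
Q = CV = 1.66×10⁻⁹ × 1230 = 2.04×10⁻⁶ C.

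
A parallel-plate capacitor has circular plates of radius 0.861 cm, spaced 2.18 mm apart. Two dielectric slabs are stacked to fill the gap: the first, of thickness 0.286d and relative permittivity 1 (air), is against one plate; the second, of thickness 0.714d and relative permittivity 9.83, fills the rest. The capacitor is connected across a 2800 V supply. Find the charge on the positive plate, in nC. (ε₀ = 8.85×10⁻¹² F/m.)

A = π(0.861 cm)² = 2.33×10⁻⁴ m².
Stacked slabs ⇒ two capacitors in series, each with the full plate area.
C₁ = κ₁ε₀A/d₁ = 1.00 × 8.85×10⁻¹² × 2.33×10⁻⁴ / 6.23×10⁻⁴ = 3.31×10⁻¹² F.
C₂ = κ₂ε₀A/d₂ = 9.83 × 8.85×10⁻¹² × 2.33×10⁻⁴ / 1.56×10⁻³ = 1.30×10⁻¹¹ F.
C = (1/C₁ + 1/C₂)⁻¹ = 2.64×10⁻¹² F.
Q = CV = 2.64×10⁻¹² × 2800 = 7.38×10⁻⁹ C.

Q ≈ 7.38 nC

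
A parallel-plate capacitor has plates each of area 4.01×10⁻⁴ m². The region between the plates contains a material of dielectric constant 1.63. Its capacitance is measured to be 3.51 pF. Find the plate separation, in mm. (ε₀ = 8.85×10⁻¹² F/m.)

d = κε₀A/C = 1.63 × 8.85×10⁻¹² × 4.01×10⁻⁴ / 3.51×10⁻¹² = 1.65×10⁻³ m.

d ≈ 1.65 mm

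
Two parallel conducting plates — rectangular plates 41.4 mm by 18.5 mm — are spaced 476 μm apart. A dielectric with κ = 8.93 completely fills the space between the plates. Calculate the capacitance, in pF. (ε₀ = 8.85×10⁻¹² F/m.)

127 pF

A = 41.4 × 18.5 mm² = 7.66×10⁻⁴ m².
C = κε₀A/d = 8.93 × 8.85×10⁻¹² × 7.66×10⁻⁴ / 4.76×10⁻⁴ = 1.27×10⁻¹⁰ F.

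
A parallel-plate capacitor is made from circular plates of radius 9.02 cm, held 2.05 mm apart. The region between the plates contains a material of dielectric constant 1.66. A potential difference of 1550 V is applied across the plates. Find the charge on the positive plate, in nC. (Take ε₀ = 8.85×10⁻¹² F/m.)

Q ≈ 284 nC

A = π(9.02 cm)² = 2.56×10⁻² m².
C = κε₀A/d = 1.66 × 8.85×10⁻¹² × 2.56×10⁻² / 2.05×10⁻³ = 1.83×10⁻¹⁰ F.
Q = CV = 1.83×10⁻¹⁰ × 1550 = 2.84×10⁻⁷ C.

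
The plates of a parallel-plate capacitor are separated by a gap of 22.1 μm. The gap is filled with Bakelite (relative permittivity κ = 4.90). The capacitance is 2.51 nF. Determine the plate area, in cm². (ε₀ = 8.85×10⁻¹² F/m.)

A = Cd/(κε₀) = 2.51×10⁻⁹ × 2.21×10⁻⁵ / (4.90 × 8.85×10⁻¹²) = 1.28×10⁻³ m².

A ≈ 12.8 cm²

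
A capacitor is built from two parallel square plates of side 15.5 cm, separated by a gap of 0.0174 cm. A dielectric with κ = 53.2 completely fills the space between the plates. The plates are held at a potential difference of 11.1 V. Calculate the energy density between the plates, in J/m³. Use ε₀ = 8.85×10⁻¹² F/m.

E = V/d = 11.1 / 1.74×10⁻⁴ = 6.38×10⁴ V/m.
u = ½κε₀E² = ½ × 53.2 × 8.85×10⁻¹² × (6.38×10⁴)² = 0.958 J/m³.

0.958 J/m³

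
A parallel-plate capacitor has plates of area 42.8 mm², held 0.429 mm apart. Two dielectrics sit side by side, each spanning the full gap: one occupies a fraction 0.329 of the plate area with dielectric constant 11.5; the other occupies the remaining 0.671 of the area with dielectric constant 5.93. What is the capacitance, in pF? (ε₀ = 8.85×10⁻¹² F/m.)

A = 42.8 mm² = 4.28×10⁻⁵ m².
Side-by-side slabs ⇒ two capacitors in parallel, each spanning the full gap.
C₁ = κ₁ε₀A₁/d = 11.5 × 8.85×10⁻¹² × 1.41×10⁻⁵ / 4.29×10⁻⁴ = 3.34×10⁻¹² F.
C₂ = κ₂ε₀A₂/d = 5.93 × 8.85×10⁻¹² × 2.87×10⁻⁵ / 4.29×10⁻⁴ = 3.51×10⁻¹² F.
C = C₁ + C₂ = 6.85×10⁻¹² F.

C ≈ 6.85 pF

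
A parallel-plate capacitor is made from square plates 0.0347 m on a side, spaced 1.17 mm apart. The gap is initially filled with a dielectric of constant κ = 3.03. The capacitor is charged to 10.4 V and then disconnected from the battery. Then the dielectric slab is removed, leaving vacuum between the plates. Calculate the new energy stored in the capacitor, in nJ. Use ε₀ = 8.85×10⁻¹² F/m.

A = (0.0347 m)² = 1.20×10⁻³ m².
Initially C₁ = κε₀A/d = 3.03 × 8.85×10⁻¹² × 1.20×10⁻³ / 1.17×10⁻³ = 2.76×10⁻¹¹ F.
U₁ = 1.49×10⁻⁹ J.
Isolated ⇒ Q is held fixed. C₂ = 0.330 C₁ and U = Q²/(2C), so U₂/U₁ = C₁/C₂ = 3.03.
U₂ = 3.03 × 1.49×10⁻⁹ = 4.52×10⁻⁹ J.

4.52 nJ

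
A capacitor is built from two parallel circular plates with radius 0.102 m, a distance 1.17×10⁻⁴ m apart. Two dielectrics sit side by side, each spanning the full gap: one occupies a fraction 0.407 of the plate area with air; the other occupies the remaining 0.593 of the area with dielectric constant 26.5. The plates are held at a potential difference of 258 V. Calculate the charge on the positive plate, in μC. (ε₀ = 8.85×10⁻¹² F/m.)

Q ≈ 10.3 μC

A = π(0.102 m)² = 3.27×10⁻² m².
Side-by-side slabs ⇒ two capacitors in parallel, each spanning the full gap.
C₁ = κ₁ε₀A₁/d = 1.00 × 8.85×10⁻¹² × 1.33×10⁻² / 1.17×10⁻⁴ = 1.01×10⁻⁹ F.
C₂ = κ₂ε₀A₂/d = 26.5 × 8.85×10⁻¹² × 1.94×10⁻² / 1.17×10⁻⁴ = 3.89×10⁻⁸ F.
C = C₁ + C₂ = 3.99×10⁻⁸ F.
Q = CV = 3.99×10⁻⁸ × 258 = 1.03×10⁻⁵ C.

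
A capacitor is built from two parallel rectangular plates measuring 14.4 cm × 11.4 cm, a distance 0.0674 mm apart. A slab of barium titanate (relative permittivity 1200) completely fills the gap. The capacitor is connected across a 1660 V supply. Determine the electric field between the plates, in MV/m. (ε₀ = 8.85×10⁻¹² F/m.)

E = V/d = 1660 / 6.74×10⁻⁵ = 2.46×10⁷ V/m.

24.6 MV/m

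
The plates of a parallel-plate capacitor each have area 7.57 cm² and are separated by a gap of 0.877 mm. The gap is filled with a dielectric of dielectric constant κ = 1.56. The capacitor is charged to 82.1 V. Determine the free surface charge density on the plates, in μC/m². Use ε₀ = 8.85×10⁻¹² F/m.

σ ≈ 1.29 μC/m²

A = 7.57 cm² = 7.57×10⁻⁴ m².
C = κε₀A/d = 1.56 × 8.85×10⁻¹² × 7.57×10⁻⁴ / 8.77×10⁻⁴ = 1.19×10⁻¹¹ F.
σ = Q/A = CV/A = 1.19×10⁻¹¹ × 82.1 / 7.57×10⁻⁴ = 1.29×10⁻⁶ C/m².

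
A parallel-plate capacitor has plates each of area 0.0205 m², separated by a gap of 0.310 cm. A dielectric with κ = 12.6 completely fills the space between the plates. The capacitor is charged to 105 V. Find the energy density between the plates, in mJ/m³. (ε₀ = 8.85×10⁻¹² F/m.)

u ≈ 64.0 mJ/m³

E = V/d = 105 / 3.10×10⁻³ = 3.39×10⁴ V/m.
u = ½κε₀E² = ½ × 12.6 × 8.85×10⁻¹² × (3.39×10⁴)² = 6.40×10⁻² J/m³.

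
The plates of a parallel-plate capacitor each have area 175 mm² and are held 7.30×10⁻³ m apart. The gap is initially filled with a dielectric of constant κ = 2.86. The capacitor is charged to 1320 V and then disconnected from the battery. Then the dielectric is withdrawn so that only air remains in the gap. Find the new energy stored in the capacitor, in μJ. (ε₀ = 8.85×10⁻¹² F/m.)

A = 175 mm² = 1.75×10⁻⁴ m².
Initially C₁ = κε₀A/d = 2.86 × 8.85×10⁻¹² × 1.75×10⁻⁴ / 7.30×10⁻³ = 6.07×10⁻¹³ F.
U₁ = 5.29×10⁻⁷ J.
Isolated ⇒ Q is held fixed. C₂ = 0.350 C₁ and U = Q²/(2C), so U₂/U₁ = C₁/C₂ = 2.86.
U₂ = 2.86 × 5.29×10⁻⁷ = 1.51×10⁻⁶ J.

U ≈ 1.51 μJ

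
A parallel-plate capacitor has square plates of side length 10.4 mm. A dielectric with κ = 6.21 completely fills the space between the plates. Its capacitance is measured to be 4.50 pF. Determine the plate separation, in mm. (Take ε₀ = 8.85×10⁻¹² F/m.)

A = (10.4 mm)² = 1.08×10⁻⁴ m².
d = κε₀A/C = 6.21 × 8.85×10⁻¹² × 1.08×10⁻⁴ / 4.50×10⁻¹² = 1.32×10⁻³ m.

d ≈ 1.32 mm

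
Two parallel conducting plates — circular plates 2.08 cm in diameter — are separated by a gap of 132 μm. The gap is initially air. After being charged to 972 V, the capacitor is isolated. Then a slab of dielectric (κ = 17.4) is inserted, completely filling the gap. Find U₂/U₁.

U₂/U₁ ≈ 0.0575

Isolated ⇒ Q is held fixed.
C₂ = 17.4 C₁ and U = Q²/(2C), so U₂/U₁ = C₁/C₂ = 0.0575.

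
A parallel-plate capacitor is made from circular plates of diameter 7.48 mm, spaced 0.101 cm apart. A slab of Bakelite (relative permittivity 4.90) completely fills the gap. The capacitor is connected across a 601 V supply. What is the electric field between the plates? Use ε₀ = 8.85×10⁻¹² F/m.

E = V/d = 601 / 1.01×10⁻³ = 5.95×10⁵ V/m.

E ≈ 0.595 MV/m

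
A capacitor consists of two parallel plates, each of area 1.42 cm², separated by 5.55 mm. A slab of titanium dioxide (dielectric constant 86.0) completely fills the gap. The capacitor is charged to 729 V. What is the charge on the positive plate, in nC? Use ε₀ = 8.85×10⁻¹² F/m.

A = 1.42 cm² = 1.42×10⁻⁴ m².
C = κε₀A/d = 86.0 × 8.85×10⁻¹² × 1.42×10⁻⁴ / 5.55×10⁻³ = 1.95×10⁻¹¹ F.
Q = CV = 1.95×10⁻¹¹ × 729 = 1.42×10⁻⁸ C.

14.2 nC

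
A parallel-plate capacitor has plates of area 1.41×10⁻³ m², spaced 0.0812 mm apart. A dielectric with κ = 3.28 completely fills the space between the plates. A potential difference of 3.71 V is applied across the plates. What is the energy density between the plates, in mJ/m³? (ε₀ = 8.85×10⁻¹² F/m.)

30.3 mJ/m³

E = V/d = 3.71 / 8.12×10⁻⁵ = 4.57×10⁴ V/m.
u = ½κε₀E² = ½ × 3.28 × 8.85×10⁻¹² × (4.57×10⁴)² = 3.03×10⁻² J/m³.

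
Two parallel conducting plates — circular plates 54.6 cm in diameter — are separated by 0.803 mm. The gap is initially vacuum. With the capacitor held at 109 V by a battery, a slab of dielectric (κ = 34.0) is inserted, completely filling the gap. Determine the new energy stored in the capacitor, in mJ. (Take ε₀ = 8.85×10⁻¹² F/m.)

A = π(54.6/2 cm)² = 0.234 m².
Initially C₁ = ε₀A/d = 8.85×10⁻¹² × 0.234 / 8.03×10⁻⁴ = 2.58×10⁻⁹ F.
U₁ = 1.53×10⁻⁵ J.
Battery connected ⇒ V is held fixed. C₂ = 34.0 C₁ and U = ½CV², so U₂/U₁ = C₂/C₁ = 34.0.
U₂ = 34.0 × 1.53×10⁻⁵ = 5.21×10⁻⁴ J.

U ≈ 0.521 mJ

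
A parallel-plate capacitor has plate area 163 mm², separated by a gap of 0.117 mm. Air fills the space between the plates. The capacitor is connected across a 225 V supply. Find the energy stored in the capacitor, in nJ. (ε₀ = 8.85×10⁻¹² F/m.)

U ≈ 312 nJ

A = 163 mm² = 1.63×10⁻⁴ m².
C = ε₀A/d = 8.85×10⁻¹² × 1.63×10⁻⁴ / 1.17×10⁻⁴ = 1.23×10⁻¹¹ F.
U = ½CV² = ½ × 1.23×10⁻¹¹ × (225)² = 3.12×10⁻⁷ J.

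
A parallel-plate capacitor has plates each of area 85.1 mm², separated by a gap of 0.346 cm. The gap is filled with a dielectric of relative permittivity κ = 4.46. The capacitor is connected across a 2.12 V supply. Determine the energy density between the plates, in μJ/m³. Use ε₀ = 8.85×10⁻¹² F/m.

E = V/d = 2.12 / 3.46×10⁻³ = 6.13×10² V/m.
u = ½κε₀E² = ½ × 4.46 × 8.85×10⁻¹² × (6.13×10²)² = 7.41×10⁻⁶ J/m³.

u ≈ 7.41 μJ/m³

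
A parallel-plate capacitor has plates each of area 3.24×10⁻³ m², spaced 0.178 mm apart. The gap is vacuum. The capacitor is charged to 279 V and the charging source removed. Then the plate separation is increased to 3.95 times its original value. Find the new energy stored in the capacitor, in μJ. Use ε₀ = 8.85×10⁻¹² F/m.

Initially C₁ = ε₀A/d = 8.85×10⁻¹² × 3.24×10⁻³ / 1.78×10⁻⁴ = 1.61×10⁻¹⁰ F.
U₁ = 6.27×10⁻⁶ J.
Isolated ⇒ Q is held fixed. C₂ = 0.253 C₁ and U = Q²/(2C), so U₂/U₁ = C₁/C₂ = 3.95.
U₂ = 3.95 × 6.27×10⁻⁶ = 2.48×10⁻⁵ J.

24.8 μJ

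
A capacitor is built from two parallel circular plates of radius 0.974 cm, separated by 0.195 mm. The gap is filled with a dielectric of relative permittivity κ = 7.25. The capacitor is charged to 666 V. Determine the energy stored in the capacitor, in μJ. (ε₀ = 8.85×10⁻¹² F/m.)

21.7 μJ

A = π(0.974 cm)² = 2.98×10⁻⁴ m².
C = κε₀A/d = 7.25 × 8.85×10⁻¹² × 2.98×10⁻⁴ / 1.95×10⁻⁴ = 9.81×10⁻¹¹ F.
U = ½CV² = ½ × 9.81×10⁻¹¹ × (666)² = 2.17×10⁻⁵ J.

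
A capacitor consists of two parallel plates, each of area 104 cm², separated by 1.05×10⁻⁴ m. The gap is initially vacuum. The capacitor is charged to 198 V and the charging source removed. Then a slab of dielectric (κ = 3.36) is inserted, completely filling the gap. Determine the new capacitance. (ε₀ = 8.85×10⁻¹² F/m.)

A = 104 cm² = 1.04×10⁻² m².
Initially C₁ = ε₀A/d = 8.85×10⁻¹² × 1.04×10⁻² / 1.05×10⁻⁴ = 8.77×10⁻¹⁰ F.
C = κε₀A/d scales with κ, so C₂/C₁ = κ = 3.36.
C₂ = 3.36 × 8.77×10⁻¹⁰ = 2.95×10⁻⁹ F.

2.95 nF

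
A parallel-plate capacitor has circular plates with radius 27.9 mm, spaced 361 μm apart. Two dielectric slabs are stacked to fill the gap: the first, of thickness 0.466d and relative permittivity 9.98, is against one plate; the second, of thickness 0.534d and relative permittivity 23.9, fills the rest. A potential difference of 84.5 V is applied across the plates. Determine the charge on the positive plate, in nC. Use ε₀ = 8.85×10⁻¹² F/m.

A = π(27.9 mm)² = 2.45×10⁻³ m².
Stacked slabs ⇒ two capacitors in series, each with the full plate area.
C₁ = κ₁ε₀A/d₁ = 9.98 × 8.85×10⁻¹² × 2.45×10⁻³ / 1.68×10⁻⁴ = 1.28×10⁻⁹ F.
C₂ = κ₂ε₀A/d₂ = 23.9 × 8.85×10⁻¹² × 2.45×10⁻³ / 1.93×10⁻⁴ = 2.68×10⁻⁹ F.
C = (1/C₁ + 1/C₂)⁻¹ = 8.68×10⁻¹⁰ F.
Q = CV = 8.68×10⁻¹⁰ × 84.5 = 7.34×10⁻⁸ C.

Q ≈ 73.4 nC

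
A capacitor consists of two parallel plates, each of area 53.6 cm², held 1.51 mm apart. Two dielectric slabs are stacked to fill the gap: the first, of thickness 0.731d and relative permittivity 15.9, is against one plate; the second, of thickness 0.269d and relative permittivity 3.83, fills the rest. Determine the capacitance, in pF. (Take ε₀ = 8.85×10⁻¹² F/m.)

A = 53.6 cm² = 5.36×10⁻³ m².
Stacked slabs ⇒ two capacitors in series, each with the full plate area.
C₁ = κ₁ε₀A/d₁ = 15.9 × 8.85×10⁻¹² × 5.36×10⁻³ / 1.10×10⁻³ = 6.83×10⁻¹⁰ F.
C₂ = κ₂ε₀A/d₂ = 3.83 × 8.85×10⁻¹² × 5.36×10⁻³ / 4.06×10⁻⁴ = 4.47×10⁻¹⁰ F.
C = (1/C₁ + 1/C₂)⁻¹ = 2.70×10⁻¹⁰ F.

270 pF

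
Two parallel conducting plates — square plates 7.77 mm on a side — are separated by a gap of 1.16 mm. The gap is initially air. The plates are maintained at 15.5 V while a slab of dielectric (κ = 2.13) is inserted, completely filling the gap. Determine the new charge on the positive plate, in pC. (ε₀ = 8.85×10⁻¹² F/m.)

A = (7.77 mm)² = 6.04×10⁻⁵ m².
Initially C₁ = ε₀A/d = 8.85×10⁻¹² × 6.04×10⁻⁵ / 1.16×10⁻³ = 4.61×10⁻¹³ F.
Q₁ = 7.14×10⁻¹² C.
Battery connected ⇒ V is held fixed. C₂ = 2.13 C₁ and Q = CV, so Q₂/Q₁ = C₂/C₁ = 2.13.
Q₂ = 2.13 × 7.14×10⁻¹² = 1.52×10⁻¹¹ C.

Q ≈ 15.2 pC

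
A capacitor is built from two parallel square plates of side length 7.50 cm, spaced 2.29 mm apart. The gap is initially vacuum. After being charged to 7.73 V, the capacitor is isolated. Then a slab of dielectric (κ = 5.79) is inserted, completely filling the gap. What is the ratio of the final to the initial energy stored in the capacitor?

Isolated ⇒ Q is held fixed.
C₂ = 5.79 C₁ and U = Q²/(2C), so U₂/U₁ = C₁/C₂ = 0.173.

0.173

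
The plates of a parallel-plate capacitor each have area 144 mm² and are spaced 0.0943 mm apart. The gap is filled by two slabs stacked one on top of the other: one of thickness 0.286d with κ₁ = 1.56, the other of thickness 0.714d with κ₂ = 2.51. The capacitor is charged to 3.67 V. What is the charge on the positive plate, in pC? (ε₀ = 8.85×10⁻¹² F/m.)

A = 144 mm² = 1.44×10⁻⁴ m².
Stacked slabs ⇒ two capacitors in series, each with the full plate area.
C₁ = κ₁ε₀A/d₁ = 1.56 × 8.85×10⁻¹² × 1.44×10⁻⁴ / 2.70×10⁻⁵ = 7.37×10⁻¹¹ F.
C₂ = κ₂ε₀A/d₂ = 2.51 × 8.85×10⁻¹² × 1.44×10⁻⁴ / 6.73×10⁻⁵ = 4.75×10⁻¹¹ F.
C = (1/C₁ + 1/C₂)⁻¹ = 2.89×10⁻¹¹ F.
Q = CV = 2.89×10⁻¹¹ × 3.67 = 1.06×10⁻¹⁰ C.

Q ≈ 106 pC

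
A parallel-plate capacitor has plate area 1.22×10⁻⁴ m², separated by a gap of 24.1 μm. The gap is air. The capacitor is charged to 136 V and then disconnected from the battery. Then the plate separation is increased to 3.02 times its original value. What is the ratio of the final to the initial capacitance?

C = ε₀A/d scales as 1/d, so C₂/C₁ = d₁/d₂ = 1/3.02 = 0.331.

C₂/C₁ ≈ 0.331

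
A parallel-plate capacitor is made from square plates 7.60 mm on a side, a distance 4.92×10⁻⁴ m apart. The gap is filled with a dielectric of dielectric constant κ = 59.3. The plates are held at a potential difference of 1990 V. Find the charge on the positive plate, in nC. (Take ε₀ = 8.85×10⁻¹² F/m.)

123 nC

A = (7.60 mm)² = 5.78×10⁻⁵ m².
C = κε₀A/d = 59.3 × 8.85×10⁻¹² × 5.78×10⁻⁵ / 4.92×10⁻⁴ = 6.16×10⁻¹¹ F.
Q = CV = 6.16×10⁻¹¹ × 1990 = 1.23×10⁻⁷ C.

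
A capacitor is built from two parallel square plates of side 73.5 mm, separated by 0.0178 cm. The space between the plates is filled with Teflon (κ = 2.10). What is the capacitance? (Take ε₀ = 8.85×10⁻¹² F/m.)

0.564 nF

A = (73.5 mm)² = 5.40×10⁻³ m².
C = κε₀A/d = 2.10 × 8.85×10⁻¹² × 5.40×10⁻³ / 1.78×10⁻⁴ = 5.64×10⁻¹⁰ F.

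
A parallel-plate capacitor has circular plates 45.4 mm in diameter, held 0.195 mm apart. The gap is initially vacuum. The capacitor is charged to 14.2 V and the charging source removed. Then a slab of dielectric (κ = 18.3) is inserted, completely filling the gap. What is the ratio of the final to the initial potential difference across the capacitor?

V₂/V₁ ≈ 0.0546

Isolated ⇒ Q is held fixed.
C₂ = 18.3 C₁ and V = Q/C, so V₂/V₁ = C₁/C₂ = 0.0546.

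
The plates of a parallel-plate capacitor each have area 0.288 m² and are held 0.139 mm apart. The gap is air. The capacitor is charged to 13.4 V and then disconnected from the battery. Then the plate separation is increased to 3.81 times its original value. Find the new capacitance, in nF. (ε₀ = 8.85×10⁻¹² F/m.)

4.81 nF

Initially C₁ = ε₀A/d = 8.85×10⁻¹² × 0.288 / 1.39×10⁻⁴ = 1.83×10⁻⁸ F.
C = ε₀A/d scales as 1/d, so C₂/C₁ = d₁/d₂ = 1/3.81 = 0.262.
C₂ = 0.262 × 1.83×10⁻⁸ = 4.81×10⁻⁹ F.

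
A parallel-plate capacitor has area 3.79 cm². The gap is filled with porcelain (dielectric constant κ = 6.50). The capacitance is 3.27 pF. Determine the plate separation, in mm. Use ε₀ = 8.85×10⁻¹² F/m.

d ≈ 6.67 mm

A = 3.79 cm² = 3.79×10⁻⁴ m².
d = κε₀A/C = 6.50 × 8.85×10⁻¹² × 3.79×10⁻⁴ / 3.27×10⁻¹² = 6.67×10⁻³ m.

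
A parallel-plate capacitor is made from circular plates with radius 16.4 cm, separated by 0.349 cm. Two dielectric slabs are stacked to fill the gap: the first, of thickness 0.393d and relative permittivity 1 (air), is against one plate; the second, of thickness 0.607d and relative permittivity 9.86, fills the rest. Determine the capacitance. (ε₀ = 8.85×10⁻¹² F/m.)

A = π(16.4 cm)² = 8.45×10⁻² m².
Stacked slabs ⇒ two capacitors in series, each with the full plate area.
C₁ = κ₁ε₀A/d₁ = 1.00 × 8.85×10⁻¹² × 8.45×10⁻² / 1.37×10⁻³ = 5.45×10⁻¹⁰ F.
C₂ = κ₂ε₀A/d₂ = 9.86 × 8.85×10⁻¹² × 8.45×10⁻² / 2.12×10⁻³ = 3.48×10⁻⁹ F.
C = (1/C₁ + 1/C₂)⁻¹ = 4.71×10⁻¹⁰ F.

C ≈ 471 pF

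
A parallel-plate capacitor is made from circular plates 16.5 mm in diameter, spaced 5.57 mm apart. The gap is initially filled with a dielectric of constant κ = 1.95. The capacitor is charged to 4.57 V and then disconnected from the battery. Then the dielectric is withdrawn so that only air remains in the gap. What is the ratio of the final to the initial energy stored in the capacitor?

1.95

Isolated ⇒ Q is held fixed.
C₂ = 0.513 C₁ and U = Q²/(2C), so U₂/U₁ = C₁/C₂ = 1.95.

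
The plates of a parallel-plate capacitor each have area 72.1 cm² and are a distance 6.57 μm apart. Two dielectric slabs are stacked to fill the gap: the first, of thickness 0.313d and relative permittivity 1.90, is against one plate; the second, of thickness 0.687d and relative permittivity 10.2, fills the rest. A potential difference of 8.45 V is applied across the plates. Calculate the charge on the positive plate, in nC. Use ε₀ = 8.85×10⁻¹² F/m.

A = 72.1 cm² = 7.21×10⁻³ m².
Stacked slabs ⇒ two capacitors in series, each with the full plate area.
C₁ = κ₁ε₀A/d₁ = 1.90 × 8.85×10⁻¹² × 7.21×10⁻³ / 2.06×10⁻⁶ = 5.90×10⁻⁸ F.
C₂ = κ₂ε₀A/d₂ = 10.2 × 8.85×10⁻¹² × 7.21×10⁻³ / 4.51×10⁻⁶ = 1.44×10⁻⁷ F.
C = (1/C₁ + 1/C₂)⁻¹ = 4.18×10⁻⁸ F.
Q = CV = 4.18×10⁻⁸ × 8.45 = 3.54×10⁻⁷ C.

354 nC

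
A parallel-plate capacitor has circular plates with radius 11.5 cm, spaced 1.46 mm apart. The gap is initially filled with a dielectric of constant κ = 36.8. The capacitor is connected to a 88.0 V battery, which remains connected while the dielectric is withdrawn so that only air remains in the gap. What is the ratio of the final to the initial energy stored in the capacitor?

Battery connected ⇒ V is held fixed.
C₂ = 0.0272 C₁ and U = ½CV², so U₂/U₁ = C₂/C₁ = 0.0272.

0.0272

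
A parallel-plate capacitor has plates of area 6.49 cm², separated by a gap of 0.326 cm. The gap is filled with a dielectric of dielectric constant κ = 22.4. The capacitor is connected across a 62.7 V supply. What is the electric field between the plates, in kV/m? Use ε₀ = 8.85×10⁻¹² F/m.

E = V/d = 62.7 / 3.26×10⁻³ = 1.92×10⁴ V/m.

E ≈ 19.2 kV/m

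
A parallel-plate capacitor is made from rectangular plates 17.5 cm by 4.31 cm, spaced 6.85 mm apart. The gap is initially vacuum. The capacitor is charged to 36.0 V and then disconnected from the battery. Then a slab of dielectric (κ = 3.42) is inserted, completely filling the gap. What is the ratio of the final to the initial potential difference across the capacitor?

Isolated ⇒ Q is held fixed.
C₂ = 3.42 C₁ and V = Q/C, so V₂/V₁ = C₁/C₂ = 0.292.

V₂/V₁ ≈ 0.292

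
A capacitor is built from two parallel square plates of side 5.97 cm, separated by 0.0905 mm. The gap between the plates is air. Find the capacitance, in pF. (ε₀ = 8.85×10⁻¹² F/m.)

A = (5.97 cm)² = 3.56×10⁻³ m².
C = ε₀A/d = 8.85×10⁻¹² × 3.56×10⁻³ / 9.05×10⁻⁵ = 3.49×10⁻¹⁰ F.

C ≈ 349 pF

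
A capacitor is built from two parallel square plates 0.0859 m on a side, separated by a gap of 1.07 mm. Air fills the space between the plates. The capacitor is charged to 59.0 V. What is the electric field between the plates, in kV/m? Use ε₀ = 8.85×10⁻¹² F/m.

E = V/d = 59.0 / 1.07×10⁻³ = 5.51×10⁴ V/m.

E ≈ 55.1 kV/m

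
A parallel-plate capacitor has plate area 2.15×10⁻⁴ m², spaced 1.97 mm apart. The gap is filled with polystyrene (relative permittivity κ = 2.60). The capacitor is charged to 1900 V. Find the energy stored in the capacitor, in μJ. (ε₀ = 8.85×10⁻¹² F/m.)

4.53 μJ

C = κε₀A/d = 2.60 × 8.85×10⁻¹² × 2.15×10⁻⁴ / 1.97×10⁻³ = 2.51×10⁻¹² F.
U = ½CV² = ½ × 2.51×10⁻¹² × (1900)² = 4.53×10⁻⁶ J.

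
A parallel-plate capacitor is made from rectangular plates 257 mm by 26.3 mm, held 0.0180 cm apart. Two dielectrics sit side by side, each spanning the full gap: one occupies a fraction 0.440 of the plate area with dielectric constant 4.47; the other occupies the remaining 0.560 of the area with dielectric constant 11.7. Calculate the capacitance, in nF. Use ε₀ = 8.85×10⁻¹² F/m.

2.83 nF

A = 257 × 26.3 mm² = 6.76×10⁻³ m².
Side-by-side slabs ⇒ two capacitors in parallel, each spanning the full gap.
C₁ = κ₁ε₀A₁/d = 4.47 × 8.85×10⁻¹² × 2.97×10⁻³ / 1.80×10⁻⁴ = 6.54×10⁻¹⁰ F.
C₂ = κ₂ε₀A₂/d = 11.7 × 8.85×10⁻¹² × 3.79×10⁻³ / 1.80×10⁻⁴ = 2.18×10⁻⁹ F.
C = C₁ + C₂ = 2.83×10⁻⁹ F.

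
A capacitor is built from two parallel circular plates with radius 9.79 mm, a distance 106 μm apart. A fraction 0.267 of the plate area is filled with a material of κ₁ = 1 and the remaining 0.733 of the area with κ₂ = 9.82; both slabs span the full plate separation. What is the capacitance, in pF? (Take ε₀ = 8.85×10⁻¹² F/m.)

188 pF

A = π(9.79 mm)² = 3.01×10⁻⁴ m².
Side-by-side slabs ⇒ two capacitors in parallel, each spanning the full gap.
C₁ = κ₁ε₀A₁/d = 1.00 × 8.85×10⁻¹² × 8.04×10⁻⁵ / 1.06×10⁻⁴ = 6.71×10⁻¹² F.
C₂ = κ₂ε₀A₂/d = 9.82 × 8.85×10⁻¹² × 2.21×10⁻⁴ / 1.06×10⁻⁴ = 1.81×10⁻¹⁰ F.
C = C₁ + C₂ = 1.88×10⁻¹⁰ F.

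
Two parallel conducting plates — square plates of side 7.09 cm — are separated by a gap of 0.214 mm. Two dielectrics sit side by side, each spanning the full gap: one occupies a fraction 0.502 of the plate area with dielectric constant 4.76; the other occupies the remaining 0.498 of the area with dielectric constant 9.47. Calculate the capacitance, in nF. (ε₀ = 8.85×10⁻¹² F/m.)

A = (7.09 cm)² = 5.03×10⁻³ m².
Side-by-side slabs ⇒ two capacitors in parallel, each spanning the full gap.
C₁ = κ₁ε₀A₁/d = 4.76 × 8.85×10⁻¹² × 2.52×10⁻³ / 2.14×10⁻⁴ = 4.97×10⁻¹⁰ F.
C₂ = κ₂ε₀A₂/d = 9.47 × 8.85×10⁻¹² × 2.50×10⁻³ / 2.14×10⁻⁴ = 9.80×10⁻¹⁰ F.
C = C₁ + C₂ = 1.48×10⁻⁹ F.

1.48 nF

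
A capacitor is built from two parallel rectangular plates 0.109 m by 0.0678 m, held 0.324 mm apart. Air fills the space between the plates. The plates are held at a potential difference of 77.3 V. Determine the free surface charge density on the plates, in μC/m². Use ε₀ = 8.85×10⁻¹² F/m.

σ ≈ 2.11 μC/m²

A = 0.109 × 0.0678 m² = 7.39×10⁻³ m².
C = ε₀A/d = 8.85×10⁻¹² × 7.39×10⁻³ / 3.24×10⁻⁴ = 2.02×10⁻¹⁰ F.
σ = Q/A = CV/A = 2.02×10⁻¹⁰ × 77.3 / 7.39×10⁻³ = 2.11×10⁻⁶ C/m².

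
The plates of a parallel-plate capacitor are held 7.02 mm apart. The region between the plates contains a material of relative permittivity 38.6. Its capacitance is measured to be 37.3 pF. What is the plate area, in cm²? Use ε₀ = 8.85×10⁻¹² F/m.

A ≈ 7.67 cm²

A = Cd/(κε₀) = 3.73×10⁻¹¹ × 7.02×10⁻³ / (38.6 × 8.85×10⁻¹²) = 7.67×10⁻⁴ m².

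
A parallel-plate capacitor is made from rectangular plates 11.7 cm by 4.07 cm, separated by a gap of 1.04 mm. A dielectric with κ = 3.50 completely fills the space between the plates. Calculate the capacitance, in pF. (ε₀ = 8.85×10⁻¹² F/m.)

142 pF

A = 11.7 × 4.07 cm² = 4.76×10⁻³ m².
C = κε₀A/d = 3.50 × 8.85×10⁻¹² × 4.76×10⁻³ / 1.04×10⁻³ = 1.42×10⁻¹⁰ F.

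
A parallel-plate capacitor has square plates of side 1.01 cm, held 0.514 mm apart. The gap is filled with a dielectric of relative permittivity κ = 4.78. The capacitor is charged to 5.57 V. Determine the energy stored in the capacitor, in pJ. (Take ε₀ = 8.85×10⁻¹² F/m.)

130 pJ

A = (1.01 cm)² = 1.02×10⁻⁴ m².
C = κε₀A/d = 4.78 × 8.85×10⁻¹² × 1.02×10⁻⁴ / 5.14×10⁻⁴ = 8.40×10⁻¹² F.
U = ½CV² = ½ × 8.40×10⁻¹² × (5.57)² = 1.30×10⁻¹⁰ J.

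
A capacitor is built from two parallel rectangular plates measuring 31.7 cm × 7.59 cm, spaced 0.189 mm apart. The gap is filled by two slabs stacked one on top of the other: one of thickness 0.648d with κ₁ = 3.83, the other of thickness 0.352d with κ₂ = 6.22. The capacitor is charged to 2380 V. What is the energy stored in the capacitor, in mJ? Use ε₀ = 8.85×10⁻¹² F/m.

14.1 mJ

A = 31.7 × 7.59 cm² = 2.41×10⁻² m².
Stacked slabs ⇒ two capacitors in series, each with the full plate area.
C₁ = κ₁ε₀A/d₁ = 3.83 × 8.85×10⁻¹² × 2.41×10⁻² / 1.22×10⁻⁴ = 6.66×10⁻⁹ F.
C₂ = κ₂ε₀A/d₂ = 6.22 × 8.85×10⁻¹² × 2.41×10⁻² / 6.65×10⁻⁵ = 1.99×10⁻⁸ F.
C = (1/C₁ + 1/C₂)⁻¹ = 4.99×10⁻⁹ F.
U = ½CV² = ½ × 4.99×10⁻⁹ × (2380)² = 1.41×10⁻² J.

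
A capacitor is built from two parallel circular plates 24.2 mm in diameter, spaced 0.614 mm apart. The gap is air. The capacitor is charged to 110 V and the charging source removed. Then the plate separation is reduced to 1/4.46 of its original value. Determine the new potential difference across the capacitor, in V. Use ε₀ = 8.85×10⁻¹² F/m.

24.7 V

A = π(24.2/2 mm)² = 4.60×10⁻⁴ m².
Initially C₁ = ε₀A/d = 8.85×10⁻¹² × 4.60×10⁻⁴ / 6.14×10⁻⁴ = 6.63×10⁻¹² F.
V₁ = 1.10×10² V.
Isolated ⇒ Q is held fixed. C₂ = 4.46 C₁ and V = Q/C, so V₂/V₁ = C₁/C₂ = 0.224.
V₂ = 0.224 × 1.10×10² = 24.7 V.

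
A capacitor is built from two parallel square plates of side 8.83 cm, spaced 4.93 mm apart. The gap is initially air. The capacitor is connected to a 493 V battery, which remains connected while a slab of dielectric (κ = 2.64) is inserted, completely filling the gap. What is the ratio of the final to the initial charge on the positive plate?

Q₂/Q₁ ≈ 2.64

Battery connected ⇒ V is held fixed.
C₂ = 2.64 C₁ and Q = CV, so Q₂/Q₁ = C₂/C₁ = 2.64.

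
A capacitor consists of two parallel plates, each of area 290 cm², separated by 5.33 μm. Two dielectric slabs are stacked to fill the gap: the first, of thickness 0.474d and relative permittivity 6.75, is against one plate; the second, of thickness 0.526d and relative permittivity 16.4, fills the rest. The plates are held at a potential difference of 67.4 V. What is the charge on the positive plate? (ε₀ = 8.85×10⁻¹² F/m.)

A = 290 cm² = 2.90×10⁻² m².
Stacked slabs ⇒ two capacitors in series, each with the full plate area.
C₁ = κ₁ε₀A/d₁ = 6.75 × 8.85×10⁻¹² × 2.90×10⁻² / 2.53×10⁻⁶ = 6.86×10⁻⁷ F.
C₂ = κ₂ε₀A/d₂ = 16.4 × 8.85×10⁻¹² × 2.90×10⁻² / 2.80×10⁻⁶ = 1.50×10⁻⁶ F.
C = (1/C₁ + 1/C₂)⁻¹ = 4.71×10⁻⁷ F.
Q = CV = 4.71×10⁻⁷ × 67.4 = 3.17×10⁻⁵ C.

Q ≈ 31.7 μC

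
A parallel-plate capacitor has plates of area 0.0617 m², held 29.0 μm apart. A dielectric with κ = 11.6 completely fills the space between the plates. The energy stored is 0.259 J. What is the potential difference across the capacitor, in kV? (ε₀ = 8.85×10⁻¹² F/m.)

C = κε₀A/d = 11.6 × 8.85×10⁻¹² × 6.17×10⁻² / 2.90×10⁻⁵ = 2.18×10⁻⁷ F.
V = √(2U/C) = √(2 × 0.259 / 2.18×10⁻⁷) = 1.54×10³ V.

V ≈ 1.54 kV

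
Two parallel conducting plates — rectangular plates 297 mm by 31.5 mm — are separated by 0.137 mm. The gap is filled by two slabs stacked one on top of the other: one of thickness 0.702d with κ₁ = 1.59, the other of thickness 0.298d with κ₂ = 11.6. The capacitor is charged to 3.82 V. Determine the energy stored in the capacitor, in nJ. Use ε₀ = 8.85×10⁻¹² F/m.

A = 297 × 31.5 mm² = 9.36×10⁻³ m².
Stacked slabs ⇒ two capacitors in series, each with the full plate area.
C₁ = κ₁ε₀A/d₁ = 1.59 × 8.85×10⁻¹² × 9.36×10⁻³ / 9.62×10⁻⁵ = 1.37×10⁻⁹ F.
C₂ = κ₂ε₀A/d₂ = 11.6 × 8.85×10⁻¹² × 9.36×10⁻³ / 4.08×10⁻⁵ = 2.35×10⁻⁸ F.
C = (1/C₁ + 1/C₂)⁻¹ = 1.29×10⁻⁹ F.
U = ½CV² = ½ × 1.29×10⁻⁹ × (3.82)² = 9.44×10⁻⁹ J.

U ≈ 9.44 nJ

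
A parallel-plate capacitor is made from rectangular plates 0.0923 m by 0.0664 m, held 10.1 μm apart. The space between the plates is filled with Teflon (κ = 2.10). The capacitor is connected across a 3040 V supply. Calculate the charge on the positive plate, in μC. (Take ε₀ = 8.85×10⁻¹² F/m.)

Q ≈ 34.3 μC

A = 0.0923 × 0.0664 m² = 6.13×10⁻³ m².
C = κε₀A/d = 2.10 × 8.85×10⁻¹² × 6.13×10⁻³ / 1.01×10⁻⁵ = 1.13×10⁻⁸ F.
Q = CV = 1.13×10⁻⁸ × 3040 = 3.43×10⁻⁵ C.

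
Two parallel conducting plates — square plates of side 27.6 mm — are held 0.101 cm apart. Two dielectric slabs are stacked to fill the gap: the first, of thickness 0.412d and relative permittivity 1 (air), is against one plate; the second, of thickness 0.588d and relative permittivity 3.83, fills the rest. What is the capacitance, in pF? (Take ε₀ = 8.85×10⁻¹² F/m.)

A = (27.6 mm)² = 7.62×10⁻⁴ m².
Stacked slabs ⇒ two capacitors in series, each with the full plate area.
C₁ = κ₁ε₀A/d₁ = 1.00 × 8.85×10⁻¹² × 7.62×10⁻⁴ / 4.16×10⁻⁴ = 1.62×10⁻¹¹ F.
C₂ = κ₂ε₀A/d₂ = 3.83 × 8.85×10⁻¹² × 7.62×10⁻⁴ / 5.94×10⁻⁴ = 4.35×10⁻¹¹ F.
C = (1/C₁ + 1/C₂)⁻¹ = 1.18×10⁻¹¹ F.

11.8 pF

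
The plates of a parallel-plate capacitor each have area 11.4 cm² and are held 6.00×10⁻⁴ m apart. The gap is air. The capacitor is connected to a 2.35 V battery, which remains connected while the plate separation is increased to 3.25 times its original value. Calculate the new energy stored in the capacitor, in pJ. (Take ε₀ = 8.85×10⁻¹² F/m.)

A = 11.4 cm² = 1.14×10⁻³ m².
Initially C₁ = ε₀A/d = 8.85×10⁻¹² × 1.14×10⁻³ / 6.00×10⁻⁴ = 1.68×10⁻¹¹ F.
U₁ = 4.64×10⁻¹¹ J.
Battery connected ⇒ V is held fixed. C₂ = 0.308 C₁ and U = ½CV², so U₂/U₁ = C₂/C₁ = 0.308.
U₂ = 0.308 × 4.64×10⁻¹¹ = 1.43×10⁻¹¹ J.

14.3 pJ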